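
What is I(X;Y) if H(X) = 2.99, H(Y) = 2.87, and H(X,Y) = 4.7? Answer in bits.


I(X;Y) = H(X) + H(Y) - H(X,Y) = 2.99 + 2.87 - 4.7 = 1.16

1.16 bits


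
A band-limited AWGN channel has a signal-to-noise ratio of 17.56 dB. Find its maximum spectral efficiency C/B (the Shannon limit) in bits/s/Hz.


SNR_linear = 10^(17.56/10) = 57.0164; C/B = log2(1 + SNR_linear) = log2(1 + 57.0164) = 5.8584

5.8584 bits/s/Hz


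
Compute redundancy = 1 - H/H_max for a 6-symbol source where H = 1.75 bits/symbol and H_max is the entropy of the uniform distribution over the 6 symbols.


H_max = log2(K) = log2(6) = 2.585 bits/symbol. Redundancy = 1 - H/H_max = 1 - 1.75/2.585 = 1 - 0.677 = 0.323

0.323


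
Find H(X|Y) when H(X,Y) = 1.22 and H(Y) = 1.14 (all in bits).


H(X|Y) = H(X,Y) - H(Y) = 1.22 - 1.14 = 0.08

0.08 bits


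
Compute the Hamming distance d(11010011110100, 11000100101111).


Count differing positions: . . . ^ . ^ ^ ^ . ^ ^ . ^ ^ = 8 differences

8


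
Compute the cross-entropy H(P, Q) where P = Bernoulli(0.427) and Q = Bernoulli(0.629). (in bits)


H(P,Q) = -p*log2(q) - (1-p)*log2(1-q). -0.427*log2(0.629) = 0.285607; -0.573*log2(0.371) = 0.819682. H(P,Q) = 0.285607 + 0.819682 = 1.1053

1.1053 bits


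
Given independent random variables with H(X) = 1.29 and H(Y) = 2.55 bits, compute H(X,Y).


For independent variables, H(X,Y) = H(X) + H(Y) = 1.29 + 2.55 = 3.84

3.84 bits


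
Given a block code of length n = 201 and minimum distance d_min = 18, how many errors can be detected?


Detection capability = d_min - 1 = 18 - 1 = 17

17 errors


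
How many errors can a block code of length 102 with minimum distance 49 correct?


Correction capability = floor((d-1)/2) = floor((49-1)/2) = 24

24 errors


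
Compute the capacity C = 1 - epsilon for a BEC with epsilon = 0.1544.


C = 1 - epsilon = 1 - 0.1544 = 0.8456

0.8456 bits


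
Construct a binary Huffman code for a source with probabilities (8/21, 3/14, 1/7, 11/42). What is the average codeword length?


Huffman construction (repeatedly merge the two least-probable nodes; each merge adds 1 bit to every symbol beneath it): 1/7 + 3/14 = 5/14; 11/42 + 5/14 = 13/21; 8/21 + 13/21 = 1. Resulting codeword lengths (in the order the probabilities were given): (1, 3, 3, 2). L_avg = sum(p_i * l_i) = 8/21*1 + 3/14*3 + 1/7*3 + 11/42*2 = 83/42 = 1.9762

1.9762 bits


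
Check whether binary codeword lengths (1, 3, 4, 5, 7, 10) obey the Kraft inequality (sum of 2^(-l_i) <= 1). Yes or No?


Kraft sum = sum(2^(-l_i)) = 0.7275, need <= 1. Result: satisfied (a binary prefix-free code with these lengths exists)

Yes


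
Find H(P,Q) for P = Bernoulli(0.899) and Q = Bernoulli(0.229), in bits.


H(P,Q) = -p*log2(q) - (1-p)*log2(1-q). -0.899*log2(0.229) = 1.911796; -0.101*log2(0.771) = 0.037895. H(P,Q) = 1.911796 + 0.037895 = 1.9497

1.9497 bits


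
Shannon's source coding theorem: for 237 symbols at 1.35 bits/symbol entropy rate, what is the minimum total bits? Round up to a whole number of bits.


Minimum bits >= n * H = 237 * 1.35 = 319.95, rounded up to a whole number of bits = 320

320 bits


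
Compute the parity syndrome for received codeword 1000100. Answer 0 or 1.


Syndrome = XOR of all bits = 1 XOR 0 XOR 0 XOR 0 XOR 1 XOR 0 XOR 0 = 0

0


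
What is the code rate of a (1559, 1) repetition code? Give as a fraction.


Rate = k/n = 1/1559

1/1559


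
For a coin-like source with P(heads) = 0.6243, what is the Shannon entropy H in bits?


H = -p*log2(p) - (1-p)*log2(1-p). -0.6243*log2(0.6243) = 0.424330; -0.3757*log2(0.3757) = 0.530619. H = 0.424330 + 0.530619 = 0.9549

0.9549 bits


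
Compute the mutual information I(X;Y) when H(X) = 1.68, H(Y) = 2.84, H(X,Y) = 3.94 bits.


I(X;Y) = H(X) + H(Y) - H(X,Y) = 1.68 + 2.84 - 3.94 = 0.58

0.58 bits


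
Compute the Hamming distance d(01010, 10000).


Count differing positions: ^ ^ . ^ . = 3 differences

3


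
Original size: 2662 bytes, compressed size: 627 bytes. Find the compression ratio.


Ratio = original / compressed = 2662 / 627 = 4.2456

4.2456


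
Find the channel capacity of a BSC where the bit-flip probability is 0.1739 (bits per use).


H(p) = -p*log2(p) - (1-p)*log2(1-p) = -0.1739*log2(0.1739) - 0.8261*log2(0.8261) = 0.438866 + 0.227683 = 0.6665. C = 1 - H(p) = 1 - 0.6665 = 0.3335

0.3335 bits


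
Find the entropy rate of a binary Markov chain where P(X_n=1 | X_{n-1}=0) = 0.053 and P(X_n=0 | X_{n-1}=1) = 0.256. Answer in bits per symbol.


Stationary distribution: pi_0 = p10/(p01+p10) = 0.8285, pi_1 = 0.1715. Entropy rate H' = pi_0*H(p01) + pi_1*H(p10) = 0.8285*0.299 + 0.1715*0.8207 = 0.3885

0.3885 bits/symbol


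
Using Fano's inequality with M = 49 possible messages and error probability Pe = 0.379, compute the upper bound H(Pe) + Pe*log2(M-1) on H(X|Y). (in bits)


H(Pe) = -Pe*log2(Pe) - (1-Pe)*log2(1-Pe) = -0.379*log2(0.379) - 0.621*log2(0.621) = 0.530498 + 0.426835 = 0.9573. Pe*log2(M-1) = 0.379*log2(48) = 2.116701. Bound = H(Pe) + Pe*log2(M-1) = 0.530498 + 0.426835 + 2.116701 = 3.074

3.074 bits


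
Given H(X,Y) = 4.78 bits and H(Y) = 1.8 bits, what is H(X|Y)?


H(X|Y) = H(X,Y) - H(Y) = 4.78 - 1.8 = 2.98

2.98 bits


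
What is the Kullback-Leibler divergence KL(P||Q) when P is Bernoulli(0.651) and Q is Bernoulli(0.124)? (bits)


KL = p*log2(p/q) + (1-p)*log2((1-p)/(1-q)) = 0.651*log2(0.651/0.124) + 0.349*log2(0.349/0.876) = 1.094

1.094 bits


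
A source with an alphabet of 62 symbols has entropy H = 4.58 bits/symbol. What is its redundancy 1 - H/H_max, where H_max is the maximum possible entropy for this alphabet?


H_max = log2(K) = log2(62) = 5.9542 bits/symbol. Redundancy = 1 - H/H_max = 1 - 4.58/5.9542 = 1 - 0.7692 = 0.2308

0.2308


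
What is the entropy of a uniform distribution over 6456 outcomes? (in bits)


H = log2(n) = log2(6456) = 12.6564

12.6564 bits


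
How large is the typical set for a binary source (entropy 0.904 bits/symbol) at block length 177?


log2|A_typical| = nH = 177 * 0.904 = 160.008, so |A_typical| ~ 2^160.008 = 1.470e+48

1.470e+48


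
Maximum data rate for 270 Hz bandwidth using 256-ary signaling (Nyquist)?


Rate = 2 * B * log2(M) = 2 * 270 * 8.0 = 4320.0

4320.0 bps


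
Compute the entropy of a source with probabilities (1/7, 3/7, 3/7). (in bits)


H = -sum(p_i * log2(p_i)). Terms: -(1/7)*log2(1/7) = 0.401051; -(3/7)*log2(3/7) = 0.523882; -(3/7)*log2(3/7) = 0.523882. H = 0.401051 + 0.523882 + 0.523882 = 1.4488

1.4488 bits


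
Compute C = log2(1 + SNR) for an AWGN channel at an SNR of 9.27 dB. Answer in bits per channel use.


SNR_linear = 10^(9.27/10) = 8.4528; C = log2(1 + SNR_linear) = log2(1 + 8.4528) = 3.2407

3.2407 bits/channel use


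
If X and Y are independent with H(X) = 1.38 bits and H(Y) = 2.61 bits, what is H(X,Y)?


For independent variables, H(X,Y) = H(X) + H(Y) = 1.38 + 2.61 = 3.99

3.99 bits


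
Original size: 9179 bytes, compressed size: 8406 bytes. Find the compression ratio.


Ratio = original / compressed = 9179 / 8406 = 1.092

1.092


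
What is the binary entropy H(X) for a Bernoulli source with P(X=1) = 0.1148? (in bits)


H = -p*log2(p) - (1-p)*log2(1-p). -0.1148*log2(0.1148) = 0.358498; -0.8852*log2(0.8852) = 0.155728. H = 0.358498 + 0.155728 = 0.5142

0.5142 bits


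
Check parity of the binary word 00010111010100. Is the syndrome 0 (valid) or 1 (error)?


Syndrome = XOR of all bits = 0 XOR 0 XOR 0 XOR 1 XOR 0 XOR 1 XOR 1 XOR 1 XOR 0 XOR 1 XOR 0 XOR 1 XOR 0 XOR 0 = 0

0


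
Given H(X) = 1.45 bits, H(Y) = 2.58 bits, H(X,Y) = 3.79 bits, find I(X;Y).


I(X;Y) = H(X) + H(Y) - H(X,Y) = 1.45 + 2.58 - 3.79 = 0.24

0.24 bits


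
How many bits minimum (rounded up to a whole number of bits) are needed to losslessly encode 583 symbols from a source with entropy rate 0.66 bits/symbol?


Minimum bits >= n * H = 583 * 0.66 = 384.78, rounded up to a whole number of bits = 385

385 bits


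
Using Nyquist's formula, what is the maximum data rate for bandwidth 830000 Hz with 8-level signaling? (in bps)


Rate = 2 * B * log2(M) = 2 * 830000 * 3.0 = 4980000.0

4980000.0 bps


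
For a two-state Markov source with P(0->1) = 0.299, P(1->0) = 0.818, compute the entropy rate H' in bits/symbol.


Stationary distribution: pi_0 = p10/(p01+p10) = 0.7323, pi_1 = 0.2677. Entropy rate H' = pi_0*H(p01) + pi_1*H(p10) = 0.7323*0.8801 + 0.2677*0.6844 = 0.8277

0.8277 bits/symbol


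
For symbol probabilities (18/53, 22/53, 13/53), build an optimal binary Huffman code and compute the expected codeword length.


Huffman construction (repeatedly merge the two least-probable nodes; each merge adds 1 bit to every symbol beneath it): 13/53 + 18/53 = 31/53; 22/53 + 31/53 = 1. Resulting codeword lengths (in the order the probabilities were given): (2, 1, 2). L_avg = sum(p_i * l_i) = 18/53*2 + 22/53*1 + 13/53*2 = 84/53 = 1.5849

1.5849 bits


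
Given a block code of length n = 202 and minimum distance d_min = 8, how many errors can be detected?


Detection capability = d_min - 1 = 8 - 1 = 7

7 errors


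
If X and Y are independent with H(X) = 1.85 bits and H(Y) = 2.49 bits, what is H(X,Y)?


For independent variables, H(X,Y) = H(X) + H(Y) = 1.85 + 2.49 = 4.34

4.34 bits


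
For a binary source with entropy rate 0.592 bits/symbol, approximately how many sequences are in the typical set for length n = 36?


log2|A_typical| = nH = 36 * 0.592 = 21.312, so |A_typical| ~ 2^21.312 = 2.603e+06

2.603e+06


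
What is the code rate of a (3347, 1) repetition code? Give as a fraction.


Rate = k/n = 1/3347

1/3347


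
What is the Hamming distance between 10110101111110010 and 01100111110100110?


Count differing positions: ^ ^ . ^ . . ^ . . . ^ . ^ . ^ . . = 7 differences

7


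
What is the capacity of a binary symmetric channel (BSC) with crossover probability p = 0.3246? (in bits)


H(p) = -p*log2(p) - (1-p)*log2(1-p) = -0.3246*log2(0.3246) - 0.6754*log2(0.6754) = 0.526912 + 0.382402 = 0.9093. C = 1 - H(p) = 1 - 0.9093 = 0.0907

0.0907 bits


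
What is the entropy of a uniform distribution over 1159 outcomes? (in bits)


H = log2(n) = log2(1159) = 10.1787

10.1787 bits


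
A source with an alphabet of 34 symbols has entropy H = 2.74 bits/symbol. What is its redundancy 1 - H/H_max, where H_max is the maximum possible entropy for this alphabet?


H_max = log2(K) = log2(34) = 5.0875 bits/symbol. Redundancy = 1 - H/H_max = 1 - 2.74/5.0875 = 1 - 0.5386 = 0.4614

0.4614


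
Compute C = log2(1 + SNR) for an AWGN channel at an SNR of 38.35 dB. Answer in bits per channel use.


SNR_linear = 10^(38.35/10) = 6839.1165; C = log2(1 + SNR_linear) = log2(1 + 6839.1165) = 12.7398

12.7398 bits/channel use


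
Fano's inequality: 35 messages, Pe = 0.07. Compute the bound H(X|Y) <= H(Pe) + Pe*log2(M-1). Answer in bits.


H(Pe) = -Pe*log2(Pe) - (1-Pe)*log2(1-Pe) = -0.07*log2(0.07) - 0.93*log2(0.93) = 0.268555 + 0.097369 = 0.3659. Pe*log2(M-1) = 0.07*log2(34) = 0.356122. Bound = H(Pe) + Pe*log2(M-1) = 0.268555 + 0.097369 + 0.356122 = 0.722

0.722 bits


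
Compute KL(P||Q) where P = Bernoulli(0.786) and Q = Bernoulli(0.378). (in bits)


KL = p*log2(p/q) + (1-p)*log2((1-p)/(1-q)) = 0.786*log2(0.786/0.378) + 0.214*log2(0.214/0.622) = 0.5007

0.5007 bits


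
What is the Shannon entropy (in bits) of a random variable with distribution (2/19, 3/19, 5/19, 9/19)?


H = -sum(p_i * log2(p_i)). Terms: -(2/19)*log2(2/19) = 0.341887; -(3/19)*log2(3/19) = 0.420468; -(5/19)*log2(5/19) = 0.506842; -(9/19)*log2(9/19) = 0.510633. H = 0.341887 + 0.420468 + 0.506842 + 0.510633 = 1.7798

1.7798 bits


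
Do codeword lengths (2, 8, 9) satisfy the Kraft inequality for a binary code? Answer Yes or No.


Kraft sum = sum(2^(-l_i)) = 0.2559, need <= 1. Result: satisfied (a binary prefix-free code with these lengths exists)

Yes


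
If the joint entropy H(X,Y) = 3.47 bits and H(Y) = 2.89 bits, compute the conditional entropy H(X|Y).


H(X|Y) = H(X,Y) - H(Y) = 3.47 - 2.89 = 0.58

0.58 bits


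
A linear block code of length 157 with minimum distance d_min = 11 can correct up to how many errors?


Correction capability = floor((d-1)/2) = floor((11-1)/2) = 5

5 errors


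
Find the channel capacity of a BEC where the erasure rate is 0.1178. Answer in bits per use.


C = 1 - epsilon = 1 - 0.1178 = 0.8822

0.8822 bits


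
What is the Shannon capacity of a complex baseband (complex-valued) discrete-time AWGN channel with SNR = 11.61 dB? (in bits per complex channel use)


SNR_linear = 10^(11.61/10) = 14.4877; C = log2(1 + SNR_linear) = log2(1 + 14.4877) = 3.9531

3.9531 bits/channel use


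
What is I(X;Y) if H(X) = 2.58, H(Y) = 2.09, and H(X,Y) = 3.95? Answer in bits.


I(X;Y) = H(X) + H(Y) - H(X,Y) = 2.58 + 2.09 - 3.95 = 0.72

0.72 bits


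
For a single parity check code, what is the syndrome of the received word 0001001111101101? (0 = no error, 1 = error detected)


Syndrome = XOR of all bits = 0 XOR 0 XOR 0 XOR 1 XOR 0 XOR 0 XOR 1 XOR 1 XOR 1 XOR 1 XOR 1 XOR 0 XOR 1 XOR 1 XOR 0 XOR 1 = 1

1


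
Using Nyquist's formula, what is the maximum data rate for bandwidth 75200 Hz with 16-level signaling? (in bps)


Rate = 2 * B * log2(M) = 2 * 75200 * 4.0 = 601600.0

601600.0 bps


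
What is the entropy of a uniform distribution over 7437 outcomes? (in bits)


H = log2(n) = log2(7437) = 12.8605

12.8605 bits


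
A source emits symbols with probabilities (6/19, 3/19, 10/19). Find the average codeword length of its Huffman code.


Huffman construction (repeatedly merge the two least-probable nodes; each merge adds 1 bit to every symbol beneath it): 3/19 + 6/19 = 9/19; 9/19 + 10/19 = 1. Resulting codeword lengths (in the order the probabilities were given): (2, 2, 1). L_avg = sum(p_i * l_i) = 6/19*2 + 3/19*2 + 10/19*1 = 28/19 = 1.4737

1.4737 bits


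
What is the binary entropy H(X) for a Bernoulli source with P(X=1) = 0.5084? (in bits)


H = -p*log2(p) - (1-p)*log2(1-p). -0.5084*log2(0.5084) = 0.496180; -0.4916*log2(0.4916) = 0.503616. H = 0.496180 + 0.503616 = 0.9998

0.9998 bits


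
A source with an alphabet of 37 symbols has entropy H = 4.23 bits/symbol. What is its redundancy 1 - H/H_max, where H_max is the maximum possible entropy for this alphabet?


H_max = log2(K) = log2(37) = 5.2095 bits/symbol. Redundancy = 1 - H/H_max = 1 - 4.23/5.2095 = 1 - 0.812 = 0.188

0.188


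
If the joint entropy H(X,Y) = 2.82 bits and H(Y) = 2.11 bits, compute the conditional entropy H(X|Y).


H(X|Y) = H(X,Y) - H(Y) = 2.82 - 2.11 = 0.71

0.71 bits


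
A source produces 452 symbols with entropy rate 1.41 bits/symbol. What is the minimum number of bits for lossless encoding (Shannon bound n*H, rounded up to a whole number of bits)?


Minimum bits >= n * H = 452 * 1.41 = 637.32, rounded up to a whole number of bits = 638

638 bits


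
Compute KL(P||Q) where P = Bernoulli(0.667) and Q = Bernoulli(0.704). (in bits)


KL = p*log2(p/q) + (1-p)*log2((1-p)/(1-q)) = 0.667*log2(0.667/0.704) + 0.333*log2(0.333/0.296) = 0.0046

0.0046 bits


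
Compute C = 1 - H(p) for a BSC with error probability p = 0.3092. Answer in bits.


H(p) = -p*log2(p) - (1-p)*log2(1-p) = -0.3092*log2(0.3092) - 0.6908*log2(0.6908) = 0.523596 + 0.368652 = 0.8922. C = 1 - H(p) = 1 - 0.8922 = 0.1078

0.1078 bits


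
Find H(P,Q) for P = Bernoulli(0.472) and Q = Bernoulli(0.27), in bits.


H(P,Q) = -p*log2(q) - (1-p)*log2(1-q). -0.472*log2(0.27) = 0.891593; -0.528*log2(0.73) = 0.239729. H(P,Q) = 0.891593 + 0.239729 = 1.1313

1.1313 bits


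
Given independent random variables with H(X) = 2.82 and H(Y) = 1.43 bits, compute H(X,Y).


For independent variables, H(X,Y) = H(X) + H(Y) = 2.82 + 1.43 = 4.25

4.25 bits


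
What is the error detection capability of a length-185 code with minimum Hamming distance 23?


Detection capability = d_min - 1 = 23 - 1 = 22

22 errors


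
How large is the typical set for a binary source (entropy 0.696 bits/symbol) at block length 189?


log2|A_typical| = nH = 189 * 0.696 = 131.544, so |A_typical| ~ 2^131.544 = 3.969e+39

3.969e+39


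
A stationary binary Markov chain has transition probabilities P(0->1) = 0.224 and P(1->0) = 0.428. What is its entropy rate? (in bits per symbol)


Stationary distribution: pi_0 = p10/(p01+p10) = 0.6564, pi_1 = 0.3436. Entropy rate H' = pi_0*H(p01) + pi_1*H(p10) = 0.6564*0.7674 + 0.3436*0.985 = 0.8422

0.8422 bits/symbol


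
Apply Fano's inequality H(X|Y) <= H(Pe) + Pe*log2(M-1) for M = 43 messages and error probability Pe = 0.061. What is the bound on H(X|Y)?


H(Pe) = -Pe*log2(Pe) - (1-Pe)*log2(1-Pe) = -0.061*log2(0.061) - 0.939*log2(0.939) = 0.246138 + 0.085264 = 0.3314. Pe*log2(M-1) = 0.061*log2(42) = 0.328931. Bound = H(Pe) + Pe*log2(M-1) = 0.246138 + 0.085264 + 0.328931 = 0.6603

0.6603 bits


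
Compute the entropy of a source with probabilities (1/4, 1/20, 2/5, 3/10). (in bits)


H = -sum(p_i * log2(p_i)). Terms: -(1/4)*log2(1/4) = 0.500000; -(1/20)*log2(1/20) = 0.216096; -(2/5)*log2(2/5) = 0.528771; -(3/10)*log2(3/10) = 0.521090. H = 0.500000 + 0.216096 + 0.528771 + 0.521090 = 1.766

1.766 bits


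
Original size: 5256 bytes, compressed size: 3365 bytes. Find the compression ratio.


Ratio = original / compressed = 5256 / 3365 = 1.562

1.562


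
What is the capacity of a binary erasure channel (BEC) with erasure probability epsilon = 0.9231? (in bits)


C = 1 - epsilon = 1 - 0.9231 = 0.0769

0.0769 bits


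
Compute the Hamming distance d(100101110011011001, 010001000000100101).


Count differing positions: ^ ^ . ^ . . ^ ^ . . ^ ^ ^ ^ ^ ^ . . = 11 differences

11


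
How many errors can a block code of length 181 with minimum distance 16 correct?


Correction capability = floor((d-1)/2) = floor((16-1)/2) = 7

7 errors


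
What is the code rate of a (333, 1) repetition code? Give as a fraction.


Rate = k/n = 1/333

1/333


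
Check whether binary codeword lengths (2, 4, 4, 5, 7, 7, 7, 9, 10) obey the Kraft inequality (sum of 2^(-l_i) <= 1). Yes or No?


Kraft sum = sum(2^(-l_i)) = 0.4326, need <= 1. Result: satisfied (a binary prefix-free code with these lengths exists)

Yes


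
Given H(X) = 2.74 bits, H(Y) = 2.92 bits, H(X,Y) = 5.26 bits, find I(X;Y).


I(X;Y) = H(X) + H(Y) - H(X,Y) = 2.74 + 2.92 - 5.26 = 0.4

0.4 bits


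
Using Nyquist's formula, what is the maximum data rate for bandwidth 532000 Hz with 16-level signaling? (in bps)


Rate = 2 * B * log2(M) = 2 * 532000 * 4.0 = 4256000.0

4256000.0 bps


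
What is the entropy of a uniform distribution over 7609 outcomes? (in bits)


H = log2(n) = log2(7609) = 12.8935

12.8935 bits


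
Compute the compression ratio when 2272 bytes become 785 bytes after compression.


Ratio = original / compressed = 2272 / 785 = 2.8943

2.8943


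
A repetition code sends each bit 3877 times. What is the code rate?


Rate = k/n = 1/3877

1/3877


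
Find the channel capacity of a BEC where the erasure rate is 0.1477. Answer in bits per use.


C = 1 - epsilon = 1 - 0.1477 = 0.8523

0.8523 bits


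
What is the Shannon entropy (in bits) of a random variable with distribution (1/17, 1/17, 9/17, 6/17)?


H = -sum(p_i * log2(p_i)). Terms: -(1/17)*log2(1/17) = 0.240439; -(1/17)*log2(1/17) = 0.240439; -(9/17)*log2(9/17) = 0.485755; -(6/17)*log2(6/17) = 0.530294. H = 0.240439 + 0.240439 + 0.485755 + 0.530294 = 1.4969

1.4969 bits


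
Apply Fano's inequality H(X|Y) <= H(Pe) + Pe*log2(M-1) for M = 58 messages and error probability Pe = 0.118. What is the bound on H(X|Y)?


H(Pe) = -Pe*log2(Pe) - (1-Pe)*log2(1-Pe) = -0.118*log2(0.118) - 0.882*log2(0.882) = 0.363811 + 0.159774 = 0.5236. Pe*log2(M-1) = 0.118*log2(57) = 0.688281. Bound = H(Pe) + Pe*log2(M-1) = 0.363811 + 0.159774 + 0.688281 = 1.2119

1.2119 bits


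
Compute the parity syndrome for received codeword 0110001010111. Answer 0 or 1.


Syndrome = XOR of all bits = 0 XOR 1 XOR 1 XOR 0 XOR 0 XOR 0 XOR 1 XOR 0 XOR 1 XOR 0 XOR 1 XOR 1 XOR 1 = 1

1


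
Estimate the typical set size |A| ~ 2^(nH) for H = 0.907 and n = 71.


log2|A_typical| = nH = 71 * 0.907 = 64.397, so |A_typical| ~ 2^64.397 = 2.429e+19

2.429e+19


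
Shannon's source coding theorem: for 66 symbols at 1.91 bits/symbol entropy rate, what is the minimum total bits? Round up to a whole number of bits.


Minimum bits >= n * H = 66 * 1.91 = 126.06, rounded up to a whole number of bits = 127

127 bits


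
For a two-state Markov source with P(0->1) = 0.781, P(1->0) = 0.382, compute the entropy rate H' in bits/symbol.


Stationary distribution: pi_0 = p10/(p01+p10) = 0.3285, pi_1 = 0.6715. Entropy rate H' = pi_0*H(p01) + pi_1*H(p10) = 0.3285*0.7583 + 0.6715*0.9594 = 0.8934

0.8934 bits/symbol


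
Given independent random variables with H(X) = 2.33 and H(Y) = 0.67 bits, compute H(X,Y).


For independent variables, H(X,Y) = H(X) + H(Y) = 2.33 + 0.67 = 3.0

3.0 bits


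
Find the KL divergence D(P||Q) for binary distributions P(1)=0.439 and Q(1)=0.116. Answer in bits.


KL = p*log2(p/q) + (1-p)*log2((1-p)/(1-q)) = 0.439*log2(0.439/0.116) + 0.561*log2(0.561/0.884) = 0.4749

0.4749 bits


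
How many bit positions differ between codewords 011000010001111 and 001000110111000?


Count differing positions: . ^ . . . . ^ . . ^ ^ . ^ ^ ^ = 7 differences

7


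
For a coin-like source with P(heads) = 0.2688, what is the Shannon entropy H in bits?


H = -p*log2(p) - (1-p)*log2(1-p). -0.2688*log2(0.2688) = 0.509482; -0.7312*log2(0.7312) = 0.330255. H = 0.509482 + 0.330255 = 0.8397

0.8397 bits


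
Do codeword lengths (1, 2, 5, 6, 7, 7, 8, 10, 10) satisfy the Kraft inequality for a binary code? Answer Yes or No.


Kraft sum = sum(2^(-l_i)) = 0.8184, need <= 1. Result: satisfied (a binary prefix-free code with these lengths exists)

Yes


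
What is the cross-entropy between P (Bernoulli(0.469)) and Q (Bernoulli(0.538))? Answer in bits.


H(P,Q) = -p*log2(q) - (1-p)*log2(1-q). -0.469*log2(0.538) = 0.419437; -0.531*log2(0.462) = 0.591553. H(P,Q) = 0.419437 + 0.591553 = 1.011

1.011 bits


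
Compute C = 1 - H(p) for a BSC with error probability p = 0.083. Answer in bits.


H(p) = -p*log2(p) - (1-p)*log2(1-p) = -0.083*log2(0.083) - 0.917*log2(0.917) = 0.298032 + 0.114631 = 0.4127. C = 1 - H(p) = 1 - 0.4127 = 0.5873

0.5873 bits


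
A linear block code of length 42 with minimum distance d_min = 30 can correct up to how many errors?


Correction capability = floor((d-1)/2) = floor((30-1)/2) = 14

14 errors


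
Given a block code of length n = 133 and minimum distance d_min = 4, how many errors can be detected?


Detection capability = d_min - 1 = 4 - 1 = 3

3 errors


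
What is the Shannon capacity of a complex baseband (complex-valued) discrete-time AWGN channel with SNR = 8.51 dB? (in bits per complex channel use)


SNR_linear = 10^(8.51/10) = 7.0958; C = log2(1 + SNR_linear) = log2(1 + 7.0958) = 3.0172

3.0172 bits/channel use


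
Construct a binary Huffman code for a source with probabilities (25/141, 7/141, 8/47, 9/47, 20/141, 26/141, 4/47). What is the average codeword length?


Huffman construction (repeatedly merge the two least-probable nodes; each merge adds 1 bit to every symbol beneath it): 7/141 + 4/47 = 19/141; 19/141 + 20/141 = 13/47; 8/47 + 25/141 = 49/141; 26/141 + 9/47 = 53/141; 13/47 + 49/141 = 88/141; 53/141 + 88/141 = 1. Resulting codeword lengths (in the order the probabilities were given): (3, 4, 3, 2, 3, 2, 4). L_avg = sum(p_i * l_i) = 25/141*3 + 7/141*4 + 8/47*3 + 9/47*2 + 20/141*3 + 26/141*2 + 4/47*4 = 389/141 = 2.7589

2.7589 bits


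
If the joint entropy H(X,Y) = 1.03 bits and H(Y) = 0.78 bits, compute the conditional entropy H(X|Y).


H(X|Y) = H(X,Y) - H(Y) = 1.03 - 0.78 = 0.25

0.25 bits


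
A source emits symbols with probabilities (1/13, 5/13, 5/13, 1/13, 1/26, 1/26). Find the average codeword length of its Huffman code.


Huffman construction (repeatedly merge the two least-probable nodes; each merge adds 1 bit to every symbol beneath it): 1/26 + 1/26 = 1/13; 1/13 + 1/13 = 2/13; 1/13 + 2/13 = 3/13; 3/13 + 5/13 = 8/13; 5/13 + 8/13 = 1. Resulting codeword lengths (in the order the probabilities were given): (4, 2, 1, 4, 4, 4). L_avg = sum(p_i * l_i) = 1/13*4 + 5/13*2 + 5/13*1 + 1/13*4 + 1/26*4 + 1/26*4 = 27/13 = 2.0769

2.0769 bits


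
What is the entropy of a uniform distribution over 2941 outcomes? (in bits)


H = log2(n) = log2(2941) = 11.5221

11.5221 bits


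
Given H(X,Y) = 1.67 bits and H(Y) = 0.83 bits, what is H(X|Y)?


H(X|Y) = H(X,Y) - H(Y) = 1.67 - 0.83 = 0.84

0.84 bits


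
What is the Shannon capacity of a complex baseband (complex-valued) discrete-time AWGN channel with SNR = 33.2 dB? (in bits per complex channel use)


SNR_linear = 10^(33.2/10) = 2089.2961; C = log2(1 + SNR_linear) = log2(1 + 2089.2961) = 11.0295

11.0295 bits/channel use


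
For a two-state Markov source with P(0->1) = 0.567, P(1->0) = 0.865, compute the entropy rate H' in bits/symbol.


Stationary distribution: pi_0 = p10/(p01+p10) = 0.6041, pi_1 = 0.3959. Entropy rate H' = pi_0*H(p01) + pi_1*H(p10) = 0.6041*0.987 + 0.3959*0.571 = 0.8223

0.8223 bits/symbol


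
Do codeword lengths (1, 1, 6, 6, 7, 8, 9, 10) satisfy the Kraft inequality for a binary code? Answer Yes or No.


Kraft sum = sum(2^(-l_i)) = 1.0459, need <= 1. Result: violated (a binary prefix-free code with these lengths cannot exist)

No


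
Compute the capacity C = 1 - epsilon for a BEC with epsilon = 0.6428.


C = 1 - epsilon = 1 - 0.6428 = 0.3572

0.3572 bits


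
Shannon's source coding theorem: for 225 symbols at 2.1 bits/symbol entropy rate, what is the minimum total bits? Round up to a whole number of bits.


Minimum bits >= n * H = 225 * 2.1 = 472.5, rounded up to a whole number of bits = 473

473 bits


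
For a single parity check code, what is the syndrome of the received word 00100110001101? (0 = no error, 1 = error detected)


Syndrome = XOR of all bits = 0 XOR 0 XOR 1 XOR 0 XOR 0 XOR 1 XOR 1 XOR 0 XOR 0 XOR 0 XOR 1 XOR 1 XOR 0 XOR 1 = 0

0


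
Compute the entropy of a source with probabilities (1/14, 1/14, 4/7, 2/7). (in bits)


H = -sum(p_i * log2(p_i)). Terms: -(1/14)*log2(1/14) = 0.271954; -(1/14)*log2(1/14) = 0.271954; -(4/7)*log2(4/7) = 0.461346; -(2/7)*log2(2/7) = 0.516387. H = 0.271954 + 0.271954 + 0.461346 + 0.516387 = 1.5216

1.5216 bits


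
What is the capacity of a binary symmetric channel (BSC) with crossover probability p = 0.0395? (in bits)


H(p) = -p*log2(p) - (1-p)*log2(1-p) = -0.0395*log2(0.0395) - 0.9605*log2(0.9605) = 0.184149 + 0.055846 = 0.24. C = 1 - H(p) = 1 - 0.24 = 0.76

0.76 bits


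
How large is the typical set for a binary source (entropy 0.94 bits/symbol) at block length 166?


log2|A_typical| = nH = 166 * 0.94 = 156.04, so |A_typical| ~ 2^156.04 = 9.391e+46

9.391e+46


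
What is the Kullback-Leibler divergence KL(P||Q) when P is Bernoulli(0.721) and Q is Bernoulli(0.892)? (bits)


KL = p*log2(p/q) + (1-p)*log2((1-p)/(1-q)) = 0.721*log2(0.721/0.892) + 0.279*log2(0.279/0.108) = 0.1606

0.1606 bits


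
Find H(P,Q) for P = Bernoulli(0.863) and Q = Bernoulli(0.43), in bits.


H(P,Q) = -p*log2(q) - (1-p)*log2(1-q). -0.863*log2(0.43) = 1.050781; -0.137*log2(0.57) = 0.111102. H(P,Q) = 1.050781 + 0.111102 = 1.1619

1.1619 bits


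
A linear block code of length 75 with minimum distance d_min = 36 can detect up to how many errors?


Detection capability = d_min - 1 = 36 - 1 = 35

35 errors


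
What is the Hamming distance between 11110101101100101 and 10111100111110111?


Count differing positions: . ^ . . ^ . . ^ . ^ . . ^ . . ^ . = 6 differences

6


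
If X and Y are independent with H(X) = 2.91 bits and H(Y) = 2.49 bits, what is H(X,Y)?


For independent variables, H(X,Y) = H(X) + H(Y) = 2.91 + 2.49 = 5.4

5.4 bits


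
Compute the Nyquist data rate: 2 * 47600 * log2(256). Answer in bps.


Rate = 2 * B * log2(M) = 2 * 47600 * 8.0 = 761600.0

761600.0 bps


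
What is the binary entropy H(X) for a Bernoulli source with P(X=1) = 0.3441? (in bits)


H = -p*log2(p) - (1-p)*log2(1-p). -0.3441*log2(0.3441) = 0.529604; -0.6559*log2(0.6559) = 0.399084. H = 0.529604 + 0.399084 = 0.9287

0.9287 bits


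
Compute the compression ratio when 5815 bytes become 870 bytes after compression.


Ratio = original / compressed = 5815 / 870 = 6.6839

6.6839


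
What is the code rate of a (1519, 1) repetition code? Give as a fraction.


Rate = k/n = 1/1519

1/1519


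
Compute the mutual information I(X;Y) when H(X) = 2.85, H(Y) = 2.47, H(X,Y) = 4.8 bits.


I(X;Y) = H(X) + H(Y) - H(X,Y) = 2.85 + 2.47 - 4.8 = 0.52

0.52 bits


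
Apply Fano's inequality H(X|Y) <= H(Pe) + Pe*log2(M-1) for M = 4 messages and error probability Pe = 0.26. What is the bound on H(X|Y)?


H(Pe) = -Pe*log2(Pe) - (1-Pe)*log2(1-Pe) = -0.26*log2(0.26) - 0.74*log2(0.74) = 0.505288 + 0.321458 = 0.8267. Pe*log2(M-1) = 0.26*log2(3) = 0.412090. Bound = H(Pe) + Pe*log2(M-1) = 0.505288 + 0.321458 + 0.412090 = 1.2388

1.2388 bits


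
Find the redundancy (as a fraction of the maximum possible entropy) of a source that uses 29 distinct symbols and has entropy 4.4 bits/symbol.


H_max = log2(K) = log2(29) = 4.858 bits/symbol. Redundancy = 1 - H/H_max = 1 - 4.4/4.858 = 1 - 0.9057 = 0.0943

0.0943


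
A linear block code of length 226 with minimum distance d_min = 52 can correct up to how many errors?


Correction capability = floor((d-1)/2) = floor((52-1)/2) = 25

25 errors


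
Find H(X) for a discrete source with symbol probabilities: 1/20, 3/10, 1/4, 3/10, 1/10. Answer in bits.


H = -sum(p_i * log2(p_i)). Terms: -(1/20)*log2(1/20) = 0.216096; -(3/10)*log2(3/10) = 0.521090; -(1/4)*log2(1/4) = 0.500000; -(3/10)*log2(3/10) = 0.521090; -(1/10)*log2(1/10) = 0.332193. H = 0.216096 + 0.521090 + 0.500000 + 0.521090 + 0.332193 = 2.0905

2.0905 bits


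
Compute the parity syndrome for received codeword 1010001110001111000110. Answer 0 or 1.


Syndrome = XOR of all bits = 1 XOR 0 XOR 1 XOR 0 XOR 0 XOR 0 XOR 1 XOR 1 XOR 1 XOR 0 XOR 0 XOR 0 XOR 1 XOR 1 XOR 1 XOR 1 XOR 0 XOR 0 XOR 0 XOR 1 XOR 1 XOR 0 = 1

1


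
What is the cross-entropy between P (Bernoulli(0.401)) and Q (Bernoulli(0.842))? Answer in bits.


H(P,Q) = -p*log2(q) - (1-p)*log2(1-q). -0.401*log2(0.842) = 0.099491; -0.599*log2(0.158) = 1.594540. H(P,Q) = 0.099491 + 1.594540 = 1.694

1.694 bits


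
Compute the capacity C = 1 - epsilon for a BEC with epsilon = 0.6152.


C = 1 - epsilon = 1 - 0.6152 = 0.3848

0.3848 bits


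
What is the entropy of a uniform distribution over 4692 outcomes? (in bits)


H = log2(n) = log2(4692) = 12.196

12.196 bits


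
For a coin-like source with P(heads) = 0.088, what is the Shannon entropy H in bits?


H = -p*log2(p) - (1-p)*log2(1-p). -0.088*log2(0.088) = 0.308559; -0.912*log2(0.912) = 0.121200. H = 0.308559 + 0.121200 = 0.4298

0.4298 bits


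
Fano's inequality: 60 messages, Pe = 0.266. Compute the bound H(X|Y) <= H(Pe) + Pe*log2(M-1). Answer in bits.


H(Pe) = -Pe*log2(Pe) - (1-Pe)*log2(1-Pe) = -0.266*log2(0.266) - 0.734*log2(0.734) = 0.508193 + 0.327473 = 0.8357. Pe*log2(M-1) = 0.266*log2(59) = 1.564783. Bound = H(Pe) + Pe*log2(M-1) = 0.508193 + 0.327473 + 1.564783 = 2.4004

2.4004 bits


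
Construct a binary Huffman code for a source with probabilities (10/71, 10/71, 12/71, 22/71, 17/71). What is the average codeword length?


Huffman construction (repeatedly merge the two least-probable nodes; each merge adds 1 bit to every symbol beneath it): 10/71 + 10/71 = 20/71; 12/71 + 17/71 = 29/71; 20/71 + 22/71 = 42/71; 29/71 + 42/71 = 1. Resulting codeword lengths (in the order the probabilities were given): (3, 3, 2, 2, 2). L_avg = sum(p_i * l_i) = 10/71*3 + 10/71*3 + 12/71*2 + 22/71*2 + 17/71*2 = 162/71 = 2.2817

2.2817 bits


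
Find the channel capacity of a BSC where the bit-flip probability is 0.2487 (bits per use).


H(p) = -p*log2(p) - (1-p)*log2(1-p) = -0.2487*log2(0.2487) - 0.7513*log2(0.7513) = 0.499271 + 0.309941 = 0.8092. C = 1 - H(p) = 1 - 0.8092 = 0.1908

0.1908 bits


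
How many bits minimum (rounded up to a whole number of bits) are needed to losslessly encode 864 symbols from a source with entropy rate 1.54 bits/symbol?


Minimum bits >= n * H = 864 * 1.54 = 1330.56, rounded up to a whole number of bits = 1331

1331 bits


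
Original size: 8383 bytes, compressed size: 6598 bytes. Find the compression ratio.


Ratio = original / compressed = 8383 / 6598 = 1.2705

1.2705


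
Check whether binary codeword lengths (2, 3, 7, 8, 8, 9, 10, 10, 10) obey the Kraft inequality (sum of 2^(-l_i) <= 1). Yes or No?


Kraft sum = sum(2^(-l_i)) = 0.3955, need <= 1. Result: satisfied (a binary prefix-free code with these lengths exists)

Yes


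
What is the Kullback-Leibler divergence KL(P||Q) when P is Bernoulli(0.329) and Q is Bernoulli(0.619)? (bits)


KL = p*log2(p/q) + (1-p)*log2((1-p)/(1-q)) = 0.329*log2(0.329/0.619) + 0.671*log2(0.671/0.381) = 0.2479

0.2479 bits


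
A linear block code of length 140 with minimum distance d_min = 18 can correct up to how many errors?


Correction capability = floor((d-1)/2) = floor((18-1)/2) = 8

8 errors


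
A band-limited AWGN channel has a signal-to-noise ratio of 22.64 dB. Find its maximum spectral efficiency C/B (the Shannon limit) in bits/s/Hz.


SNR_linear = 10^(22.64/10) = 183.6538; C/B = log2(1 + SNR_linear) = log2(1 + 183.6538) = 7.5287

7.5287 bits/s/Hz


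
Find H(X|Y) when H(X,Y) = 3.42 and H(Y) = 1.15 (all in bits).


H(X|Y) = H(X,Y) - H(Y) = 3.42 - 1.15 = 2.27

2.27 bits


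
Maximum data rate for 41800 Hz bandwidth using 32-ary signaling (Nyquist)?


Rate = 2 * B * log2(M) = 2 * 41800 * 5.0 = 418000.0

418000.0 bps


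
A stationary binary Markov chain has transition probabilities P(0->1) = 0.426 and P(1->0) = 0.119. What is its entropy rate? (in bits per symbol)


Stationary distribution: pi_0 = p10/(p01+p10) = 0.2183, pi_1 = 0.7817. Entropy rate H' = pi_0*H(p01) + pi_1*H(p10) = 0.2183*0.9841 + 0.7817*0.5265 = 0.6264

0.6264 bits/symbol


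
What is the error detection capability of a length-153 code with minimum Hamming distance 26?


Detection capability = d_min - 1 = 26 - 1 = 25

25 errors


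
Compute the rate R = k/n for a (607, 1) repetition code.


Rate = k/n = 1/607

1/607


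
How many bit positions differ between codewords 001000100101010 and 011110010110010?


Count differing positions: . ^ . ^ ^ . ^ ^ . . ^ ^ . . . = 7 differences

7


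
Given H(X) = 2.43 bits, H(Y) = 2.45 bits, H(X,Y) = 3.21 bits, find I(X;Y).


I(X;Y) = H(X) + H(Y) - H(X,Y) = 2.43 + 2.45 - 3.21 = 1.67

1.67 bits


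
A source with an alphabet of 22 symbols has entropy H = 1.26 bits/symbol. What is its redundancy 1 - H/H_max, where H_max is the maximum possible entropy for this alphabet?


H_max = log2(K) = log2(22) = 4.4594 bits/symbol. Redundancy = 1 - H/H_max = 1 - 1.26/4.4594 = 1 - 0.2825 = 0.7175

0.7175


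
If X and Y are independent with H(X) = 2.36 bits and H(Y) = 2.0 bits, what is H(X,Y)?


For independent variables, H(X,Y) = H(X) + H(Y) = 2.36 + 2.0 = 4.36

4.36 bits


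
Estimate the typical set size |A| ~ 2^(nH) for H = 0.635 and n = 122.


log2|A_typical| = nH = 122 * 0.635 = 77.47, so |A_typical| ~ 2^77.47 = 2.093e+23

2.093e+23


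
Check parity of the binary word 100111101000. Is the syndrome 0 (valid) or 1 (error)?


Syndrome = XOR of all bits = 1 XOR 0 XOR 0 XOR 1 XOR 1 XOR 1 XOR 1 XOR 0 XOR 1 XOR 0 XOR 0 XOR 0 = 0

0


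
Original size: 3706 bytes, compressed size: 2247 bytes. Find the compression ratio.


Ratio = original / compressed = 3706 / 2247 = 1.6493

1.6493


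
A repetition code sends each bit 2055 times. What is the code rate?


Rate = k/n = 1/2055

1/2055


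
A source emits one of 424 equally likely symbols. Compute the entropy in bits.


H = log2(n) = log2(424) = 8.7279

8.7279 bits


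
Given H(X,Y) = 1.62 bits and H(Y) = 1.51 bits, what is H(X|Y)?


H(X|Y) = H(X,Y) - H(Y) = 1.62 - 1.51 = 0.11

0.11 bits


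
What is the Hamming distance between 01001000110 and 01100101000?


Count differing positions: . . ^ . ^ ^ . ^ ^ ^ . = 6 differences

6


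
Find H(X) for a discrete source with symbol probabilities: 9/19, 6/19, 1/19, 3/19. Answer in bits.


H = -sum(p_i * log2(p_i)). Terms: -(9/19)*log2(9/19) = 0.510633; -(6/19)*log2(6/19) = 0.525147; -(1/19)*log2(1/19) = 0.223575; -(3/19)*log2(3/19) = 0.420468. H = 0.510633 + 0.525147 + 0.223575 + 0.420468 = 1.6798

1.6798 bits


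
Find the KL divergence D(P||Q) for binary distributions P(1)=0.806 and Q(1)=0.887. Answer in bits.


KL = p*log2(p/q) + (1-p)*log2((1-p)/(1-q)) = 0.806*log2(0.806/0.887) + 0.194*log2(0.194/0.113) = 0.0399

0.0399 bits


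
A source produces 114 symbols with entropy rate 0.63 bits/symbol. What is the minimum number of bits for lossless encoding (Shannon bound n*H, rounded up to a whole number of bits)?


Minimum bits >= n * H = 114 * 0.63 = 71.82, rounded up to a whole number of bits = 72

72 bits


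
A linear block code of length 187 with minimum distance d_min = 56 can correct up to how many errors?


Correction capability = floor((d-1)/2) = floor((56-1)/2) = 27

27 errors


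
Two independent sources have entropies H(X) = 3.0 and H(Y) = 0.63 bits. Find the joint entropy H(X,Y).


For independent variables, H(X,Y) = H(X) + H(Y) = 3.0 + 0.63 = 3.63

3.63 bits


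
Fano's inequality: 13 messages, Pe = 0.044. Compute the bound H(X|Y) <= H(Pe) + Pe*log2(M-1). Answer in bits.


H(Pe) = -Pe*log2(Pe) - (1-Pe)*log2(1-Pe) = -0.044*log2(0.044) - 0.956*log2(0.956) = 0.198280 + 0.062061 = 0.2603. Pe*log2(M-1) = 0.044*log2(12) = 0.157738. Bound = H(Pe) + Pe*log2(M-1) = 0.198280 + 0.062061 + 0.157738 = 0.4181

0.4181 bits


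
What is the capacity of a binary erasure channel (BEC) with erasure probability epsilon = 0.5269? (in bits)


C = 1 - epsilon = 1 - 0.5269 = 0.4731

0.4731 bits


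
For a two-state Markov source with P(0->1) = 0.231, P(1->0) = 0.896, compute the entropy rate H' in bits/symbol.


Stationary distribution: pi_0 = p10/(p01+p10) = 0.795, pi_1 = 0.205. Entropy rate H' = pi_0*H(p01) + pi_1*H(p10) = 0.795*0.7798 + 0.205*0.4815 = 0.7186

0.7186 bits/symbol


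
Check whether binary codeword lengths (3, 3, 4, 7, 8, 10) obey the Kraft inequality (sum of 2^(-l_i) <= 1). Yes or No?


Kraft sum = sum(2^(-l_i)) = 0.3252, need <= 1. Result: satisfied (a binary prefix-free code with these lengths exists)

Yes


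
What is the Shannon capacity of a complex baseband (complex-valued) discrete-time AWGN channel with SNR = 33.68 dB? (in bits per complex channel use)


SNR_linear = 10^(33.68/10) = 2333.4581; C = log2(1 + SNR_linear) = log2(1 + 2333.4581) = 11.1889

11.1889 bits/channel use


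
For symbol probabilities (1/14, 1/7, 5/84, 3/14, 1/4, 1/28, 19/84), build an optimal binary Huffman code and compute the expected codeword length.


Huffman construction (repeatedly merge the two least-probable nodes; each merge adds 1 bit to every symbol beneath it): 1/28 + 5/84 = 2/21; 1/14 + 2/21 = 1/6; 1/7 + 1/6 = 13/42; 3/14 + 19/84 = 37/84; 1/4 + 13/42 = 47/84; 37/84 + 47/84 = 1. Resulting codeword lengths (in the order the probabilities were given): (4, 3, 5, 2, 2, 5, 2). L_avg = sum(p_i * l_i) = 1/14*4 + 1/7*3 + 5/84*5 + 3/14*2 + 1/4*2 + 1/28*5 + 19/84*2 = 18/7 = 2.5714

2.5714 bits


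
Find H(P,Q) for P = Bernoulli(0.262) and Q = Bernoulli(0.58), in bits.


H(P,Q) = -p*log2(q) - (1-p)*log2(1-q). -0.262*log2(0.58) = 0.205899; -0.738*log2(0.42) = 0.923636. H(P,Q) = 0.205899 + 0.923636 = 1.1295

1.1295 bits
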